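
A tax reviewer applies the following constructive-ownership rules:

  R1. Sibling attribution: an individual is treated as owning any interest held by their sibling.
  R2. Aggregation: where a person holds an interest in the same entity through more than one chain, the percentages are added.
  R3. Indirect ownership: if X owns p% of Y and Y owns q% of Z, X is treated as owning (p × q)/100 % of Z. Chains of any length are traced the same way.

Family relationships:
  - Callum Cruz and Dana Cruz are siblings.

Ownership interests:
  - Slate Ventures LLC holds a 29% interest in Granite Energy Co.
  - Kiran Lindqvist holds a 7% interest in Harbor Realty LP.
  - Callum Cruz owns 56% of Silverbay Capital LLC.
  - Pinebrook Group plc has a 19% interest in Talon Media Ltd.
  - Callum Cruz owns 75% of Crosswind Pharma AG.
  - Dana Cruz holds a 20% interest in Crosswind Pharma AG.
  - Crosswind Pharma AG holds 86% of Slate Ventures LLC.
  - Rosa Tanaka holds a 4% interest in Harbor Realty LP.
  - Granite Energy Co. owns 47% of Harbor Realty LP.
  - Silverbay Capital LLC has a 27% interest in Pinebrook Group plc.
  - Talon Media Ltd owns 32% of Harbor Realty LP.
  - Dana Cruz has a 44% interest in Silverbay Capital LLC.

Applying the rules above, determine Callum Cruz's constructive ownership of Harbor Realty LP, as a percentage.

12.77731%

By sibling attribution (R1), Callum Cruz is treated as also owning Dana Cruz's interest in Crosswind Pharma AG, giving 75% + 20% = 95%.
By sibling attribution (R1), Callum Cruz is treated as also owning Dana Cruz's interest in Silverbay Capital LLC, giving 56% + 44% = 100%.
Chain via Crosswind Pharma AG → Slate Ventures LLC → Granite Energy Co. (R3): 95% × 86% × 29% × 47% = 11.13571% of Harbor Realty LP.
Chain via Silverbay Capital LLC → Pinebrook Group plc → Talon Media Ltd (R3): 100% × 27% × 19% × 32% = 1.6416% of Harbor Realty LP.
Aggregating (R2): 11.13571% + 1.6416% = 12.77731%.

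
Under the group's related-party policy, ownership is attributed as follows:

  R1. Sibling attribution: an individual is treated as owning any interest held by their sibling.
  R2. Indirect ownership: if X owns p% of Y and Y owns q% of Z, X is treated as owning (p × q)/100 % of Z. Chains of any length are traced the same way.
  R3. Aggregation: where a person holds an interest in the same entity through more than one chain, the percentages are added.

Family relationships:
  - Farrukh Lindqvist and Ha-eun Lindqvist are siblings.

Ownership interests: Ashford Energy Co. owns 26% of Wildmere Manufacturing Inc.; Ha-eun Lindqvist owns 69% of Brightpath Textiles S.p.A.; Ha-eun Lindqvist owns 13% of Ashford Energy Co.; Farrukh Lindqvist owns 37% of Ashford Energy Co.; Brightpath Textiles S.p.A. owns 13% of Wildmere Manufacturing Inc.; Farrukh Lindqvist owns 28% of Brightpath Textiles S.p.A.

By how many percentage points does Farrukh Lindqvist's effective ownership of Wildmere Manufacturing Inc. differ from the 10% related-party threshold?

By sibling attribution (R1), Farrukh Lindqvist is treated as also owning Ha-eun Lindqvist's interest in Brightpath Textiles S.p.A, giving 28% + 69% = 97%.
By sibling attribution (R1), Farrukh Lindqvist is treated as also owning Ha-eun Lindqvist's interest in Ashford Energy Co, giving 37% + 13% = 50%.
Chain via Brightpath Textiles S.p.A. (R2): 97% × 13% = 12.61% of Wildmere Manufacturing Inc.
Chain via Ashford Energy Co. (R2): 50% × 26% = 13% of Wildmere Manufacturing Inc.
Aggregating (R3): 12.61% + 13% = 25.61%.
25.61% exceeds the 10% threshold by 15.61 percentage points.

15.61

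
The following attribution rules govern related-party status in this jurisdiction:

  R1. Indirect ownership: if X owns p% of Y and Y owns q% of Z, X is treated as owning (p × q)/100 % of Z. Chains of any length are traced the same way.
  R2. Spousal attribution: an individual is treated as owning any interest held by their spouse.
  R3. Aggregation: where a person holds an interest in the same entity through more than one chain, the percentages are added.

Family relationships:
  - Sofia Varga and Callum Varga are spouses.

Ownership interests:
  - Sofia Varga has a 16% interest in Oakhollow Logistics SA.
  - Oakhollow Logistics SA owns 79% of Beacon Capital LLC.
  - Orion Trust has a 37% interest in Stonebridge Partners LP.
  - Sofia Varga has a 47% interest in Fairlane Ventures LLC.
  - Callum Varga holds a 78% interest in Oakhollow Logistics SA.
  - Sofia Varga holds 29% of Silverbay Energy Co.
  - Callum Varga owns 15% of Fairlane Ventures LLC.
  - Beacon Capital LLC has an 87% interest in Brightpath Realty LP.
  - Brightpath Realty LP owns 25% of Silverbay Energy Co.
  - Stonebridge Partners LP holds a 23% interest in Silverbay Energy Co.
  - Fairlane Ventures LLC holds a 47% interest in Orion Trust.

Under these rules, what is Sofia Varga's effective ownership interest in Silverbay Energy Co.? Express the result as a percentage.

By spousal attribution (R2), Sofia Varga is treated as also owning Callum Varga's interest in Oakhollow Logistics SA, giving 16% + 78% = 94%.
By spousal attribution (R2), Sofia Varga is treated as also owning Callum Varga's interest in Fairlane Ventures LLC, giving 47% + 15% = 62%.
Chain via Oakhollow Logistics SA → Beacon Capital LLC → Brightpath Realty LP (R1): 94% × 79% × 87% × 25% = 16.15155% of Silverbay Energy Co.
Chain via Fairlane Ventures LLC → Orion Trust → Stonebridge Partners LP (R1): 62% × 47% × 37% × 23% = 2.479814% of Silverbay Energy Co.
Direct interest in Silverbay Energy Co: 29%.
Aggregating (R3): 16.15155% + 2.479814% + 29% = 47.631364%.

47.631364%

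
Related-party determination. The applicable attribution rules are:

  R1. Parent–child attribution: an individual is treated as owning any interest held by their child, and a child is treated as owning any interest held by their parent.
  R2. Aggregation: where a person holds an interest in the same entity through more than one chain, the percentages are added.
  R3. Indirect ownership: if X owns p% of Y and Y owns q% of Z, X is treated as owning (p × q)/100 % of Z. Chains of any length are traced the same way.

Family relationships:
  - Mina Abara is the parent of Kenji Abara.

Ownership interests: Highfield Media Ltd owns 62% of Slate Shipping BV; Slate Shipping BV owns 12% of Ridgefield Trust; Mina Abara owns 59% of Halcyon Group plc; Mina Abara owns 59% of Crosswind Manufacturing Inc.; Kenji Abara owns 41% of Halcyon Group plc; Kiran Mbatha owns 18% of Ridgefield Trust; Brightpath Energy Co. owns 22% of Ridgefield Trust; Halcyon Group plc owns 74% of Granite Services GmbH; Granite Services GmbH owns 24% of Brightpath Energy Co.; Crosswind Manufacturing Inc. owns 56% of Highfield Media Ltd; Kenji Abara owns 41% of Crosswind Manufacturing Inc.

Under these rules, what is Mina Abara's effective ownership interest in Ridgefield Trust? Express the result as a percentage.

8.0736%

By parent–child attribution (R1), Mina Abara is treated as also owning Kenji Abara's interest in Crosswind Manufacturing Inc, giving 59% + 41% = 100%.
By parent–child attribution (R1), Mina Abara is treated as also owning Kenji Abara's interest in Halcyon Group plc, giving 59% + 41% = 100%.
Chain via Crosswind Manufacturing Inc. → Highfield Media Ltd → Slate Shipping BV (R3): 100% × 56% × 62% × 12% = 4.1664% of Ridgefield Trust.
Chain via Halcyon Group plc → Granite Services GmbH → Brightpath Energy Co. (R3): 100% × 74% × 24% × 22% = 3.9072% of Ridgefield Trust.
Aggregating (R2): 4.1664% + 3.9072% = 8.0736%.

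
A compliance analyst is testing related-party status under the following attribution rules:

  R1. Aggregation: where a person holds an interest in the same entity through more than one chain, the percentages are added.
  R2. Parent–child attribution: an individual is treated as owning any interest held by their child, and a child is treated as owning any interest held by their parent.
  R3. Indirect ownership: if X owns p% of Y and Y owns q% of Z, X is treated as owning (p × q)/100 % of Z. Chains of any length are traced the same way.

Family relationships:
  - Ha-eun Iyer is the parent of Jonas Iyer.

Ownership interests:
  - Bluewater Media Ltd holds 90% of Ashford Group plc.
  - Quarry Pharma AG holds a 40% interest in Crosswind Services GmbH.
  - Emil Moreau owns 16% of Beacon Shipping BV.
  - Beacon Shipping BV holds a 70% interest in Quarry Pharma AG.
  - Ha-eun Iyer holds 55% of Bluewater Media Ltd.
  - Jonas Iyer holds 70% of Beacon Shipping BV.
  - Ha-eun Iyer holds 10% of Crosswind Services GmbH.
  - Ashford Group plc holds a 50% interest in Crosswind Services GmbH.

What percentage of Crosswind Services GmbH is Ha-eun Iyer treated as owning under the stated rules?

By parent–child attribution (R2), Ha-eun Iyer is treated as owning Jonas Iyer's 70% interest in Beacon Shipping BV.
Chain via Bluewater Media Ltd → Ashford Group plc (R3): 55% × 90% × 50% = 24.75% of Crosswind Services GmbH.
Direct interest in Crosswind Services GmbH: 10%.
Chain via Beacon Shipping BV → Quarry Pharma AG (R3): 70% × 70% × 40% = 19.6% of Crosswind Services GmbH.
Aggregating (R1): 24.75% + 10% + 19.6% = 54.35%.

54.35%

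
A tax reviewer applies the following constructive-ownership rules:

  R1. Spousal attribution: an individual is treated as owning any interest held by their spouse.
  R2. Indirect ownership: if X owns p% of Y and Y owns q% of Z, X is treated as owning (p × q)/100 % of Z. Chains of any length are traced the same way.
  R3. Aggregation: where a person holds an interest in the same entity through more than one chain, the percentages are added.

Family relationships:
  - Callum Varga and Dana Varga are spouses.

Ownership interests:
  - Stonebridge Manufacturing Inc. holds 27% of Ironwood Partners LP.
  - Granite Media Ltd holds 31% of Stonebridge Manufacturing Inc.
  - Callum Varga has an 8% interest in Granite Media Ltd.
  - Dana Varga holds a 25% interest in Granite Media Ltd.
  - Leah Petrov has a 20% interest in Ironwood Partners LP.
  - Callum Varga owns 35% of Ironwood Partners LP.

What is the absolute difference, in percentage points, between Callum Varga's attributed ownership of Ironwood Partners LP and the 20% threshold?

By spousal attribution (R1), Callum Varga is treated as also owning Dana Varga's interest in Granite Media Ltd, giving 8% + 25% = 33%.
Chain via Granite Media Ltd → Stonebridge Manufacturing Inc. (R2): 33% × 31% × 27% = 2.7621% of Ironwood Partners LP.
Direct interest in Ironwood Partners LP: 35%.
Aggregating (R3): 2.7621% + 35% = 37.7621%.
37.7621% exceeds the 20% threshold by 17.7621 percentage points.

17.7621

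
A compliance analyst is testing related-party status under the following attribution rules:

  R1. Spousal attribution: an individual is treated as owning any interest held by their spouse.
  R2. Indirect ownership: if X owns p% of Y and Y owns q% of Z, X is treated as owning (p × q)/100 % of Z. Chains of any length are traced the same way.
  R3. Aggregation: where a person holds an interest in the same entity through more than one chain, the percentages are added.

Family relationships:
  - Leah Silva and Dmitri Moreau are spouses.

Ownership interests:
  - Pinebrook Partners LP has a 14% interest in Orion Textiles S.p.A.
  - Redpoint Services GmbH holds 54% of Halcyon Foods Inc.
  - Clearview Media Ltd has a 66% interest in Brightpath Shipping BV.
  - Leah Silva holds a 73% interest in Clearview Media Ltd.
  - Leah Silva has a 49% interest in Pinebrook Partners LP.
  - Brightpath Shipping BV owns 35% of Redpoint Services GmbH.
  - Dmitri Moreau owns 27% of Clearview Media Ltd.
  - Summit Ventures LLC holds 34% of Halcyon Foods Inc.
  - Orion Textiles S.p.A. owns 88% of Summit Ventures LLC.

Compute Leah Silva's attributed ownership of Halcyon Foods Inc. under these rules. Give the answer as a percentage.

14.526512%

By spousal attribution (R1), Leah Silva is treated as also owning Dmitri Moreau's interest in Clearview Media Ltd, giving 73% + 27% = 100%.
Chain via Pinebrook Partners LP → Orion Textiles S.p.A. → Summit Ventures LLC (R2): 49% × 14% × 88% × 34% = 2.052512% of Halcyon Foods Inc.
Chain via Clearview Media Ltd → Brightpath Shipping BV → Redpoint Services GmbH (R2): 100% × 66% × 35% × 54% = 12.474% of Halcyon Foods Inc.
Aggregating (R3): 2.052512% + 12.474% = 14.526512%.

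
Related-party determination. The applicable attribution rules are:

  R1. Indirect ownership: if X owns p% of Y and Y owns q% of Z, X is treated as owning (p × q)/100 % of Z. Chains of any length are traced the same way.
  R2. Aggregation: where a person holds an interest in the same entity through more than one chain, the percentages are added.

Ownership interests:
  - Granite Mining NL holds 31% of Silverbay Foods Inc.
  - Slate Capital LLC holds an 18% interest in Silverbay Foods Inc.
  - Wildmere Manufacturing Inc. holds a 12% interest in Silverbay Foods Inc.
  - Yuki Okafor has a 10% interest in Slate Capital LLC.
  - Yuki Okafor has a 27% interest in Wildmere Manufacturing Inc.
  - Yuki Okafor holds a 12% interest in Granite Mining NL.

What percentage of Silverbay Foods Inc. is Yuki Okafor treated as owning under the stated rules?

8.76%

Chain via Wildmere Manufacturing Inc. (R1): 27% × 12% = 3.24% of Silverbay Foods Inc.
Chain via Slate Capital LLC (R1): 10% × 18% = 1.8% of Silverbay Foods Inc.
Chain via Granite Mining NL (R1): 12% × 31% = 3.72% of Silverbay Foods Inc.
Aggregating (R2): 3.24% + 1.8% + 3.72% = 8.76%.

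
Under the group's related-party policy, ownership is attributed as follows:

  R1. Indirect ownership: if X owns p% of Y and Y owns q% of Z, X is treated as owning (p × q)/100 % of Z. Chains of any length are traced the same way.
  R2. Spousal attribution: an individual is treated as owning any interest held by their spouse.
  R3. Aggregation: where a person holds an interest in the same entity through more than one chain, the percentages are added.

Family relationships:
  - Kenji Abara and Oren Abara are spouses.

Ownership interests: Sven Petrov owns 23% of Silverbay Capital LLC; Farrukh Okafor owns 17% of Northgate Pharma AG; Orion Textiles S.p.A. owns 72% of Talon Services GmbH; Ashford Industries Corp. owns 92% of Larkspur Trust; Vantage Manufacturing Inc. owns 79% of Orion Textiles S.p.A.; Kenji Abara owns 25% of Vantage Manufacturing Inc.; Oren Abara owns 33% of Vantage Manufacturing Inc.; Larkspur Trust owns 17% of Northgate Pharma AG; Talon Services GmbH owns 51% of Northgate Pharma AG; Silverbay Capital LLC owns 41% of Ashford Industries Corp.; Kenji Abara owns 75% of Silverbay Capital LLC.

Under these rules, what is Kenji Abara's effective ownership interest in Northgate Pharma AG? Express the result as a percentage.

21.634404%

By spousal attribution (R2), Kenji Abara is treated as also owning Oren Abara's interest in Vantage Manufacturing Inc, giving 25% + 33% = 58%.
Chain via Silverbay Capital LLC → Ashford Industries Corp. → Larkspur Trust (R1): 75% × 41% × 92% × 17% = 4.8093% of Northgate Pharma AG.
Chain via Vantage Manufacturing Inc. → Orion Textiles S.p.A. → Talon Services GmbH (R1): 58% × 79% × 72% × 51% = 16.825104% of Northgate Pharma AG.
Aggregating (R3): 4.8093% + 16.825104% = 21.634404%.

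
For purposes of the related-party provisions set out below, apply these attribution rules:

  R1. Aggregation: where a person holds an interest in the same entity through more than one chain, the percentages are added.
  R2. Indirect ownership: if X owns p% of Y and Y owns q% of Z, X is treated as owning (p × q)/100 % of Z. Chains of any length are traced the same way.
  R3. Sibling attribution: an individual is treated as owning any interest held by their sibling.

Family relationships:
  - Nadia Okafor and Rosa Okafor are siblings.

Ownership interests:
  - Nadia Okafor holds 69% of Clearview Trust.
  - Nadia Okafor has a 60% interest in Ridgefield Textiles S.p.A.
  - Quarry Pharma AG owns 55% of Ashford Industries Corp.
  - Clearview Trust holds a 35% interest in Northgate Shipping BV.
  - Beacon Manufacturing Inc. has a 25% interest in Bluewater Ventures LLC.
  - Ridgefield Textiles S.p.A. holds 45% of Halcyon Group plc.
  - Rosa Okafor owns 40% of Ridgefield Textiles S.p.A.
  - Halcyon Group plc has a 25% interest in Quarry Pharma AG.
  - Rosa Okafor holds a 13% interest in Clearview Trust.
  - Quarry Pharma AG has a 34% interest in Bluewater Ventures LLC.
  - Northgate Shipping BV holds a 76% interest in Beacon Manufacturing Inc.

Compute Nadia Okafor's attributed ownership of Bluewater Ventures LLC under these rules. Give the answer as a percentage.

9.278%

By sibling attribution (R3), Nadia Okafor is treated as also owning Rosa Okafor's interest in Ridgefield Textiles S.p.A, giving 60% + 40% = 100%.
By sibling attribution (R3), Nadia Okafor is treated as also owning Rosa Okafor's interest in Clearview Trust, giving 69% + 13% = 82%.
Chain via Ridgefield Textiles S.p.A. → Halcyon Group plc → Quarry Pharma AG (R2): 100% × 45% × 25% × 34% = 3.825% of Bluewater Ventures LLC.
Chain via Clearview Trust → Northgate Shipping BV → Beacon Manufacturing Inc. (R2): 82% × 35% × 76% × 25% = 5.453% of Bluewater Ventures LLC.
Aggregating (R1): 3.825% + 5.453% = 9.278%.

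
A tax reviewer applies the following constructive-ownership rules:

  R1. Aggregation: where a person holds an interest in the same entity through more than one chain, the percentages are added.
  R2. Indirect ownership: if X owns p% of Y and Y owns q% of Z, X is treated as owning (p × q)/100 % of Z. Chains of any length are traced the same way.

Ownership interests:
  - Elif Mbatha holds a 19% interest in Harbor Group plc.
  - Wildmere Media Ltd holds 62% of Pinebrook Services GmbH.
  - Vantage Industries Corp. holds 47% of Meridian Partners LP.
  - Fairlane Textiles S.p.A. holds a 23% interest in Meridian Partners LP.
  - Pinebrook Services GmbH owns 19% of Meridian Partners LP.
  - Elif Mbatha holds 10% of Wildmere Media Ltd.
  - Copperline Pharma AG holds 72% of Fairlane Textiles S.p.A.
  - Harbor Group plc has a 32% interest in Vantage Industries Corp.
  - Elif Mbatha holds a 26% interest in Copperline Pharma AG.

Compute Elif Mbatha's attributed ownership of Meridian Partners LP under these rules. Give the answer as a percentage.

Chain via Wildmere Media Ltd → Pinebrook Services GmbH (R2): 10% × 62% × 19% = 1.178% of Meridian Partners LP.
Chain via Copperline Pharma AG → Fairlane Textiles S.p.A. (R2): 26% × 72% × 23% = 4.3056% of Meridian Partners LP.
Chain via Harbor Group plc → Vantage Industries Corp. (R2): 19% × 32% × 47% = 2.8576% of Meridian Partners LP.
Aggregating (R1): 1.178% + 4.3056% + 2.8576% = 8.3412%.

8.3412%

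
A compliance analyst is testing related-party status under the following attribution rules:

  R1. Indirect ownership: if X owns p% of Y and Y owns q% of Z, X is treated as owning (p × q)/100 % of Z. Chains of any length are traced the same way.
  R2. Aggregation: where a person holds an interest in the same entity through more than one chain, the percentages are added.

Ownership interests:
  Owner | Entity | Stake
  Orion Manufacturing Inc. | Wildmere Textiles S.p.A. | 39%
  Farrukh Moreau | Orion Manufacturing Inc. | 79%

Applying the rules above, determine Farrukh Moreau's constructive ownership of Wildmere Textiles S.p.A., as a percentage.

30.81%

Chain via Orion Manufacturing Inc. (R1): 79% × 39% = 30.81% of Wildmere Textiles S.p.A.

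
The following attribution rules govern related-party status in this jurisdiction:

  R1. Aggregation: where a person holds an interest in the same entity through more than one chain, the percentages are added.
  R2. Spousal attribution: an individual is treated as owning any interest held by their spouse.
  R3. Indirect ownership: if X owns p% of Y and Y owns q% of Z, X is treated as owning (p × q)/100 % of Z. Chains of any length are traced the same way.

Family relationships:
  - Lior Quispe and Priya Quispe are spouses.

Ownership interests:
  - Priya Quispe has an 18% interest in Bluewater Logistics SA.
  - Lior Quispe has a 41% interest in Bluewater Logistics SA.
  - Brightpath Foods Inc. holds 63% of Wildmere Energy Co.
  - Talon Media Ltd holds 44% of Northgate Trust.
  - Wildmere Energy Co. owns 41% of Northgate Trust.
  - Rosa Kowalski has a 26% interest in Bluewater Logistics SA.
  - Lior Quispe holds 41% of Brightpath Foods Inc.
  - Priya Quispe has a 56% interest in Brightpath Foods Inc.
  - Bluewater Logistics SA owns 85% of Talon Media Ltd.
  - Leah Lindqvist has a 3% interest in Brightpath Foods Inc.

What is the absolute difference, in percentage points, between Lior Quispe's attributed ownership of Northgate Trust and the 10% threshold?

37.1211

By spousal attribution (R2), Lior Quispe is treated as also owning Priya Quispe's interest in Brightpath Foods Inc, giving 41% + 56% = 97%.
By spousal attribution (R2), Lior Quispe is treated as also owning Priya Quispe's interest in Bluewater Logistics SA, giving 41% + 18% = 59%.
Chain via Brightpath Foods Inc. → Wildmere Energy Co. (R3): 97% × 63% × 41% = 25.0551% of Northgate Trust.
Chain via Bluewater Logistics SA → Talon Media Ltd (R3): 59% × 85% × 44% = 22.066% of Northgate Trust.
Aggregating (R1): 25.0551% + 22.066% = 47.1211%.
47.1211% exceeds the 10% threshold by 37.1211 percentage points.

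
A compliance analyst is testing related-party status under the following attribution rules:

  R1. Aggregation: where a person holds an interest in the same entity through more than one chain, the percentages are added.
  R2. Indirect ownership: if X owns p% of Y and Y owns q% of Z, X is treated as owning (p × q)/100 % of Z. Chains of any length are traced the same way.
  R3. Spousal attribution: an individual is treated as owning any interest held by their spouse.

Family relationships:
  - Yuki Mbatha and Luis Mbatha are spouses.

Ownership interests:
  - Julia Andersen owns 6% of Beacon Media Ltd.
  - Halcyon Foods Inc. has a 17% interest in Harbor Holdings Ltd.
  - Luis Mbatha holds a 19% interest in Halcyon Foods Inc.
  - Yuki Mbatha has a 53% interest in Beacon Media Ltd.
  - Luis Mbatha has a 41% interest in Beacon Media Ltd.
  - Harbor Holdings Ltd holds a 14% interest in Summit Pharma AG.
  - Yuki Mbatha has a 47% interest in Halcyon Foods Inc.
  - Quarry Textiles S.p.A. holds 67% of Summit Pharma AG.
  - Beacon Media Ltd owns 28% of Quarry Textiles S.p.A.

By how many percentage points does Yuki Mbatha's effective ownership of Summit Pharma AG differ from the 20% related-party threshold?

By spousal attribution (R3), Yuki Mbatha is treated as also owning Luis Mbatha's interest in Beacon Media Ltd, giving 53% + 41% = 94%.
By spousal attribution (R3), Yuki Mbatha is treated as also owning Luis Mbatha's interest in Halcyon Foods Inc, giving 47% + 19% = 66%.
Chain via Beacon Media Ltd → Quarry Textiles S.p.A. (R2): 94% × 28% × 67% = 17.6344% of Summit Pharma AG.
Chain via Halcyon Foods Inc. → Harbor Holdings Ltd (R2): 66% × 17% × 14% = 1.5708% of Summit Pharma AG.
Aggregating (R1): 17.6344% + 1.5708% = 19.2052%.
19.2052% falls short of the 20% threshold by 0.7948 percentage points.

0.7948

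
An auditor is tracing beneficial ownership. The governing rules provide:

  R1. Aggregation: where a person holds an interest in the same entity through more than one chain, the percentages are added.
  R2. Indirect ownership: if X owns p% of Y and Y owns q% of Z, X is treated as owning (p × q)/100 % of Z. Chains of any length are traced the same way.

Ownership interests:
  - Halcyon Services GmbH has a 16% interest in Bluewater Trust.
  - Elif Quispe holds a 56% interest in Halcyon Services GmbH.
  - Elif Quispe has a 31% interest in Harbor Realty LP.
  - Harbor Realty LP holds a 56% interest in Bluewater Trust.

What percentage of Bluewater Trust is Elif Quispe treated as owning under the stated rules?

Chain via Halcyon Services GmbH (R2): 56% × 16% = 8.96% of Bluewater Trust.
Chain via Harbor Realty LP (R2): 31% × 56% = 17.36% of Bluewater Trust.
Aggregating (R1): 8.96% + 17.36% = 26.32%.

26.32%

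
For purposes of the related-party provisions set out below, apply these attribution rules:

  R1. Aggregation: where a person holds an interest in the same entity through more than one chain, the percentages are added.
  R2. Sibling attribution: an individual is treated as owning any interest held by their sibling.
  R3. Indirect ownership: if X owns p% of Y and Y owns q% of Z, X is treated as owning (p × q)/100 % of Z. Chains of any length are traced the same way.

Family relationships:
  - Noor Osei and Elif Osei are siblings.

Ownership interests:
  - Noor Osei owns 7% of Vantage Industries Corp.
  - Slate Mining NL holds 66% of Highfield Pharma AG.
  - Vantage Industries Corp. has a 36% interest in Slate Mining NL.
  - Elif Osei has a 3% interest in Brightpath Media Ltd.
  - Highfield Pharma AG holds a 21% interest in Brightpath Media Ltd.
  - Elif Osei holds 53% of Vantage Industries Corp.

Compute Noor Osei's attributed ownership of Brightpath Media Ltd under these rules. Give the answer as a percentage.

5.99376%

By sibling attribution (R2), Noor Osei is treated as also owning Elif Osei's interest in Vantage Industries Corp, giving 7% + 53% = 60%.
By sibling attribution (R2), Noor Osei is treated as owning Elif Osei's 3% interest in Brightpath Media Ltd.
Chain via Vantage Industries Corp. → Slate Mining NL → Highfield Pharma AG (R3): 60% × 36% × 66% × 21% = 2.99376% of Brightpath Media Ltd.
Direct interest in Brightpath Media Ltd: 3%.
Aggregating (R1): 2.99376% + 3% = 5.99376%.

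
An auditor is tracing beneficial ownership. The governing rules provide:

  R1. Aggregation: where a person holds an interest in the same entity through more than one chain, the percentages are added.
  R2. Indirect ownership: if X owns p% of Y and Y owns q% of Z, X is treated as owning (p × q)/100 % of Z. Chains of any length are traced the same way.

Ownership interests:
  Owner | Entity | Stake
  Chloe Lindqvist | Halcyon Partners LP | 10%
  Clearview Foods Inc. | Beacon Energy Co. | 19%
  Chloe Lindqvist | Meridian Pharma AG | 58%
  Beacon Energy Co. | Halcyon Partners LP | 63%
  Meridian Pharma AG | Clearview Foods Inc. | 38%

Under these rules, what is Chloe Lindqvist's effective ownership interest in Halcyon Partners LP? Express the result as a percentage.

Chain via Meridian Pharma AG → Clearview Foods Inc. → Beacon Energy Co. (R2): 58% × 38% × 19% × 63% = 2.638188% of Halcyon Partners LP.
Direct interest in Halcyon Partners LP: 10%.
Aggregating (R1): 2.638188% + 10% = 12.638188%.

12.638188%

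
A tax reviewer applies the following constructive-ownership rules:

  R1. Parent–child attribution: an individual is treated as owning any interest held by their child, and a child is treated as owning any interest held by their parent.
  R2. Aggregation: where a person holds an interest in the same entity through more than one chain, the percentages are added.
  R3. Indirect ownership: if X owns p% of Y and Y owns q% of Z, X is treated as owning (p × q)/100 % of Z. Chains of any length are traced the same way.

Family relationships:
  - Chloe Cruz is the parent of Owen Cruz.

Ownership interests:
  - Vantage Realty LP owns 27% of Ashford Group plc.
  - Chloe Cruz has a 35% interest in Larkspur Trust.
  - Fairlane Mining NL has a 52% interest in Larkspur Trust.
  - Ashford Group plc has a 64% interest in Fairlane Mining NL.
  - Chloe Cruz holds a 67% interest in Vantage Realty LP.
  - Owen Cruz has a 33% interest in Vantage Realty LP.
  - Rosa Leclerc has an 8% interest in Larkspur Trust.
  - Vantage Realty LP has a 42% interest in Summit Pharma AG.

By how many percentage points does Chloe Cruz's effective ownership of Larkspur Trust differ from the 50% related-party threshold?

By parent–child attribution (R1), Chloe Cruz is treated as also owning Owen Cruz's interest in Vantage Realty LP, giving 67% + 33% = 100%.
Chain via Vantage Realty LP → Ashford Group plc → Fairlane Mining NL (R3): 100% × 27% × 64% × 52% = 8.9856% of Larkspur Trust.
Direct interest in Larkspur Trust: 35%.
Aggregating (R2): 8.9856% + 35% = 43.9856%.
43.9856% falls short of the 50% threshold by 6.0144 percentage points.

6.0144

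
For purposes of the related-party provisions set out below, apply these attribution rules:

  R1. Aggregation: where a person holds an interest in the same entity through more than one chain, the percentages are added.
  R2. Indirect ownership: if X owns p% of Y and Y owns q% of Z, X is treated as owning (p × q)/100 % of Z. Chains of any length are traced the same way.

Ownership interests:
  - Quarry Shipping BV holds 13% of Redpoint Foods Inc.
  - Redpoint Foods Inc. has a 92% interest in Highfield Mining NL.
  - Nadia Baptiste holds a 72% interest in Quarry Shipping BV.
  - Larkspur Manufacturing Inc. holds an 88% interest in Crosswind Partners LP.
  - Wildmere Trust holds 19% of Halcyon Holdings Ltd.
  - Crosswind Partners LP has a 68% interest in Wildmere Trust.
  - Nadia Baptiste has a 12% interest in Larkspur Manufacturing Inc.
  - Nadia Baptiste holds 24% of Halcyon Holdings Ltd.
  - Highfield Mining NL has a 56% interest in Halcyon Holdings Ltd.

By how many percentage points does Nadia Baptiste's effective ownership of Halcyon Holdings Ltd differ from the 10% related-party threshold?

Chain via Larkspur Manufacturing Inc. → Crosswind Partners LP → Wildmere Trust (R2): 12% × 88% × 68% × 19% = 1.364352% of Halcyon Holdings Ltd.
Chain via Quarry Shipping BV → Redpoint Foods Inc. → Highfield Mining NL (R2): 72% × 13% × 92% × 56% = 4.822272% of Halcyon Holdings Ltd.
Direct interest in Halcyon Holdings Ltd: 24%.
Aggregating (R1): 1.364352% + 4.822272% + 24% = 30.186624%.
30.186624% exceeds the 10% threshold by 20.186624 percentage points.

20.186624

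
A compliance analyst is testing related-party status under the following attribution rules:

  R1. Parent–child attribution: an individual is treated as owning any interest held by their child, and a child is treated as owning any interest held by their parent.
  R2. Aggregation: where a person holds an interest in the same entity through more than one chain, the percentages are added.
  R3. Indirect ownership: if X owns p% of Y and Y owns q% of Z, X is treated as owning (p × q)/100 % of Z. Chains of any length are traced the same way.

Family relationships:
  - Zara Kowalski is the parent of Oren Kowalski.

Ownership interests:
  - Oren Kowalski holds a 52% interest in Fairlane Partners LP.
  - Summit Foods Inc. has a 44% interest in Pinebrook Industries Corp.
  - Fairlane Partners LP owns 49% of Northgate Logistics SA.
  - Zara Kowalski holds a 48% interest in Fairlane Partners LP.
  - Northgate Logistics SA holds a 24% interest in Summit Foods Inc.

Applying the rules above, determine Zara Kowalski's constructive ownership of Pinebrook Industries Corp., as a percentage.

5.1744%

By parent–child attribution (R1), Zara Kowalski is treated as also owning Oren Kowalski's interest in Fairlane Partners LP, giving 48% + 52% = 100%.
Chain via Fairlane Partners LP → Northgate Logistics SA → Summit Foods Inc. (R3): 100% × 49% × 24% × 44% = 5.1744% of Pinebrook Industries Corp.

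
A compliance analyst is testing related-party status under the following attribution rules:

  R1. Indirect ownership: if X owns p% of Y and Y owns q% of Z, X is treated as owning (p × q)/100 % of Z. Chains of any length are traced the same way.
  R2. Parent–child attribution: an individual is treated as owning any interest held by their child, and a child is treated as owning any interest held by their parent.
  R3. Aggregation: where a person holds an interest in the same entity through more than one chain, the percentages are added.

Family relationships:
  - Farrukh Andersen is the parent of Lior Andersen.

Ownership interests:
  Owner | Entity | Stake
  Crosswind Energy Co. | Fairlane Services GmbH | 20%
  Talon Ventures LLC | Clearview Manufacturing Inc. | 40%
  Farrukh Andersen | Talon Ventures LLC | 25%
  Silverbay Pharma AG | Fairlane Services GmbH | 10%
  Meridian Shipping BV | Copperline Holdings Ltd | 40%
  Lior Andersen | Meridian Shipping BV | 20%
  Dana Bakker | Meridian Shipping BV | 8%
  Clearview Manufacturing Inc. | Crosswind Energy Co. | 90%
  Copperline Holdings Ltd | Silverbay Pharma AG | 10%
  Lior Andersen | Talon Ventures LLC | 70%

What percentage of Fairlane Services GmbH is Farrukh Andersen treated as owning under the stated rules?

By parent–child attribution (R2), Farrukh Andersen is treated as also owning Lior Andersen's interest in Talon Ventures LLC, giving 25% + 70% = 95%.
By parent–child attribution (R2), Farrukh Andersen is treated as owning Lior Andersen's 20% interest in Meridian Shipping BV.
Chain via Talon Ventures LLC → Clearview Manufacturing Inc. → Crosswind Energy Co. (R1): 95% × 40% × 90% × 20% = 6.84% of Fairlane Services GmbH.
Chain via Meridian Shipping BV → Copperline Holdings Ltd → Silverbay Pharma AG (R1): 20% × 40% × 10% × 10% = 0.08% of Fairlane Services GmbH.
Aggregating (R3): 6.84% + 0.08% = 6.92%.

6.92%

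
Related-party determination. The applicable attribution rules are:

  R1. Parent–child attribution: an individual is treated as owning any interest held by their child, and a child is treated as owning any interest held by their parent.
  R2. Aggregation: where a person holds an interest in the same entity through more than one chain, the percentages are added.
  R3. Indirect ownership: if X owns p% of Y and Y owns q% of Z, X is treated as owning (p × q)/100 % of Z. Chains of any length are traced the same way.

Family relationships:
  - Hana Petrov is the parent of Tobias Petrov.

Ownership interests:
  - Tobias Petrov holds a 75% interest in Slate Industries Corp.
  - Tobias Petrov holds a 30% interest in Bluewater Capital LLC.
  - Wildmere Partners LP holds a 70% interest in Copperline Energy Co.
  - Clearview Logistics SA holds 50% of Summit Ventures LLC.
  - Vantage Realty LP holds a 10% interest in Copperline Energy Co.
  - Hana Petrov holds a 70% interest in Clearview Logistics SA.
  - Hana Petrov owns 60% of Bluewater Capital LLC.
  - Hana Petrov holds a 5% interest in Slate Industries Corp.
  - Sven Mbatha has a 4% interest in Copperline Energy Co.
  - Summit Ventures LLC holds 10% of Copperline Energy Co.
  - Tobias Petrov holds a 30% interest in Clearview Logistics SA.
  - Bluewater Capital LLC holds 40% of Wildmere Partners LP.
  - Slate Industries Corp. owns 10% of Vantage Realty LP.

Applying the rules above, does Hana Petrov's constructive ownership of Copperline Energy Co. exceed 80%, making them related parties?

By parent–child attribution (R1), Hana Petrov is treated as also owning Tobias Petrov's interest in Clearview Logistics SA, giving 70% + 30% = 100%.
By parent–child attribution (R1), Hana Petrov is treated as also owning Tobias Petrov's interest in Slate Industries Corp, giving 5% + 75% = 80%.
By parent–child attribution (R1), Hana Petrov is treated as also owning Tobias Petrov's interest in Bluewater Capital LLC, giving 60% + 30% = 90%.
Chain via Clearview Logistics SA → Summit Ventures LLC (R3): 100% × 50% × 10% = 5% of Copperline Energy Co.
Chain via Slate Industries Corp. → Vantage Realty LP (R3): 80% × 10% × 10% = 0.8% of Copperline Energy Co.
Chain via Bluewater Capital LLC → Wildmere Partners LP (R3): 90% × 40% × 70% = 25.2% of Copperline Energy Co.
Aggregating (R2): 5% + 0.8% + 25.2% = 31%.
31% does not exceed the 80% threshold, so Hana is not a related party to Copperline Energy Co.

No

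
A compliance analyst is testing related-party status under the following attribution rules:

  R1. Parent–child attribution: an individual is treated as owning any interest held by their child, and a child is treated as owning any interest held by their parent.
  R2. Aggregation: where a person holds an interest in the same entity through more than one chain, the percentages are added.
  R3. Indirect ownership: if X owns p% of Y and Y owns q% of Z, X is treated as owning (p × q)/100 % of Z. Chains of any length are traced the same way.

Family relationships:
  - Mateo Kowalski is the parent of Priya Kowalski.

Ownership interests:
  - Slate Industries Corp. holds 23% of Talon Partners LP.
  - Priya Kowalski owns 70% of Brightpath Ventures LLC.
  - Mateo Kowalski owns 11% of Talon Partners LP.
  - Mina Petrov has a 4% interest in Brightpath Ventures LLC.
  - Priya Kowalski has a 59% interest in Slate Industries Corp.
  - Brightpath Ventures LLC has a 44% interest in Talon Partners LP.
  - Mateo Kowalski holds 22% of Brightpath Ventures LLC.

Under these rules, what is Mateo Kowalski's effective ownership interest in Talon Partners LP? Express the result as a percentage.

65.05%

By parent–child attribution (R1), Mateo Kowalski is treated as also owning Priya Kowalski's interest in Brightpath Ventures LLC, giving 22% + 70% = 92%.
By parent–child attribution (R1), Mateo Kowalski is treated as owning Priya Kowalski's 59% interest in Slate Industries Corp.
Chain via Brightpath Ventures LLC (R3): 92% × 44% = 40.48% of Talon Partners LP.
Direct interest in Talon Partners LP: 11%.
Chain via Slate Industries Corp. (R3): 59% × 23% = 13.57% of Talon Partners LP.
Aggregating (R2): 40.48% + 11% + 13.57% = 65.05%.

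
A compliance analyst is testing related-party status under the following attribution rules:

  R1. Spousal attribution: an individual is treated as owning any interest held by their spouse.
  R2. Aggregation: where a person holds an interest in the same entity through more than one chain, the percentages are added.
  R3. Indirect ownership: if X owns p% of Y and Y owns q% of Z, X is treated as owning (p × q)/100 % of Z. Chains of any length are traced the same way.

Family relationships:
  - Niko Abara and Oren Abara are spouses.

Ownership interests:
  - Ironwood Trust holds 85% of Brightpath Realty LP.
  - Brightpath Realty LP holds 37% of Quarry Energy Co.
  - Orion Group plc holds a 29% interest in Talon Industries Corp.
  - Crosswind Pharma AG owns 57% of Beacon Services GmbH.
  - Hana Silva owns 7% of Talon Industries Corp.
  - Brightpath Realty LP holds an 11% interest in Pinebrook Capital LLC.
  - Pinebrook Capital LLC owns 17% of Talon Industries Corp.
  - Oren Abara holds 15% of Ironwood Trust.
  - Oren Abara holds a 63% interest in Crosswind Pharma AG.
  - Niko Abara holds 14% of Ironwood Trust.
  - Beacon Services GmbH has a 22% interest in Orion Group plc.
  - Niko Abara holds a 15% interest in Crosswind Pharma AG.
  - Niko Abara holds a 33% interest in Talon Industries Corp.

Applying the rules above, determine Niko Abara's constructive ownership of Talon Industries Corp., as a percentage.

36.297503%

By spousal attribution (R1), Niko Abara is treated as also owning Oren Abara's interest in Ironwood Trust, giving 14% + 15% = 29%.
By spousal attribution (R1), Niko Abara is treated as also owning Oren Abara's interest in Crosswind Pharma AG, giving 15% + 63% = 78%.
Chain via Ironwood Trust → Brightpath Realty LP → Pinebrook Capital LLC (R3): 29% × 85% × 11% × 17% = 0.460955% of Talon Industries Corp.
Chain via Crosswind Pharma AG → Beacon Services GmbH → Orion Group plc (R3): 78% × 57% × 22% × 29% = 2.836548% of Talon Industries Corp.
Direct interest in Talon Industries Corp: 33%.
Aggregating (R2): 0.460955% + 2.836548% + 33% = 36.297503%.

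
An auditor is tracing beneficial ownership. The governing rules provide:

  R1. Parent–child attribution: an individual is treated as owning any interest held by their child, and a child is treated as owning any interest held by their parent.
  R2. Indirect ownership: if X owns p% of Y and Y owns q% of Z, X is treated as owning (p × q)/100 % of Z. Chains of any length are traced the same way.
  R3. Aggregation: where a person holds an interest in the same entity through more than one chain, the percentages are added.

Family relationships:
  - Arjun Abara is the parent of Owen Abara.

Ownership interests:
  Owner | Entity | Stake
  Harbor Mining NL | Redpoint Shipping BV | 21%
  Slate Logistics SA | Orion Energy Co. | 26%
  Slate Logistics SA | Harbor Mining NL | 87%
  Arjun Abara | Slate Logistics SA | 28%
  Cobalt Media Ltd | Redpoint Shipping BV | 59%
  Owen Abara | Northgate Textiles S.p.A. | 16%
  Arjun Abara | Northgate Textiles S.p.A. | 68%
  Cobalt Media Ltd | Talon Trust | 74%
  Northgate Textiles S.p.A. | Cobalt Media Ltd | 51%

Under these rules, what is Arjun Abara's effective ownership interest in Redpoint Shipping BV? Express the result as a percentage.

30.3912%

By parent–child attribution (R1), Arjun Abara is treated as also owning Owen Abara's interest in Northgate Textiles S.p.A, giving 68% + 16% = 84%.
Chain via Northgate Textiles S.p.A. → Cobalt Media Ltd (R2): 84% × 51% × 59% = 25.2756% of Redpoint Shipping BV.
Chain via Slate Logistics SA → Harbor Mining NL (R2): 28% × 87% × 21% = 5.1156% of Redpoint Shipping BV.
Aggregating (R3): 25.2756% + 5.1156% = 30.3912%.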